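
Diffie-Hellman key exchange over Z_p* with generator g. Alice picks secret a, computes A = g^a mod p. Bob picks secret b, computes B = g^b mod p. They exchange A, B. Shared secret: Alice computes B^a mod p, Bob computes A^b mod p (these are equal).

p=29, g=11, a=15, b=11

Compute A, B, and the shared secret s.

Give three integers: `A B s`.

A = 11^15 mod 29  (bits of 15 = 1111)
  bit 0 = 1: r = r^2 * 11 mod 29 = 1^2 * 11 = 1*11 = 11
  bit 1 = 1: r = r^2 * 11 mod 29 = 11^2 * 11 = 5*11 = 26
  bit 2 = 1: r = r^2 * 11 mod 29 = 26^2 * 11 = 9*11 = 12
  bit 3 = 1: r = r^2 * 11 mod 29 = 12^2 * 11 = 28*11 = 18
  -> A = 18
B = 11^11 mod 29  (bits of 11 = 1011)
  bit 0 = 1: r = r^2 * 11 mod 29 = 1^2 * 11 = 1*11 = 11
  bit 1 = 0: r = r^2 mod 29 = 11^2 = 5
  bit 2 = 1: r = r^2 * 11 mod 29 = 5^2 * 11 = 25*11 = 14
  bit 3 = 1: r = r^2 * 11 mod 29 = 14^2 * 11 = 22*11 = 10
  -> B = 10
s = B^a = 10^15 mod 29  (bits of 15 = 1111)
  bit 0 = 1: r = r^2 * 10 mod 29 = 1^2 * 10 = 1*10 = 10
  bit 1 = 1: r = r^2 * 10 mod 29 = 10^2 * 10 = 13*10 = 14
  bit 2 = 1: r = r^2 * 10 mod 29 = 14^2 * 10 = 22*10 = 17
  bit 3 = 1: r = r^2 * 10 mod 29 = 17^2 * 10 = 28*10 = 19
  -> s = B^a = 19

Answer: 18 10 19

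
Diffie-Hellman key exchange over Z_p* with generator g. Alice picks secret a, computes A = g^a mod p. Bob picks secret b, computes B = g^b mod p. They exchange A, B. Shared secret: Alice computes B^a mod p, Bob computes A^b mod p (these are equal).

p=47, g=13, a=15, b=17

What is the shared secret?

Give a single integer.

A = 13^15 mod 47  (bits of 15 = 1111)
  bit 0 = 1: r = r^2 * 13 mod 47 = 1^2 * 13 = 1*13 = 13
  bit 1 = 1: r = r^2 * 13 mod 47 = 13^2 * 13 = 28*13 = 35
  bit 2 = 1: r = r^2 * 13 mod 47 = 35^2 * 13 = 3*13 = 39
  bit 3 = 1: r = r^2 * 13 mod 47 = 39^2 * 13 = 17*13 = 33
  -> A = 33
B = 13^17 mod 47  (bits of 17 = 10001)
  bit 0 = 1: r = r^2 * 13 mod 47 = 1^2 * 13 = 1*13 = 13
  bit 1 = 0: r = r^2 mod 47 = 13^2 = 28
  bit 2 = 0: r = r^2 mod 47 = 28^2 = 32
  bit 3 = 0: r = r^2 mod 47 = 32^2 = 37
  bit 4 = 1: r = r^2 * 13 mod 47 = 37^2 * 13 = 6*13 = 31
  -> B = 31
s = B^a = 31^15 mod 47  (bits of 15 = 1111)
  bit 0 = 1: r = r^2 * 31 mod 47 = 1^2 * 31 = 1*31 = 31
  bit 1 = 1: r = r^2 * 31 mod 47 = 31^2 * 31 = 21*31 = 40
  bit 2 = 1: r = r^2 * 31 mod 47 = 40^2 * 31 = 2*31 = 15
  bit 3 = 1: r = r^2 * 31 mod 47 = 15^2 * 31 = 37*31 = 19
  -> s = B^a = 19

Answer: 19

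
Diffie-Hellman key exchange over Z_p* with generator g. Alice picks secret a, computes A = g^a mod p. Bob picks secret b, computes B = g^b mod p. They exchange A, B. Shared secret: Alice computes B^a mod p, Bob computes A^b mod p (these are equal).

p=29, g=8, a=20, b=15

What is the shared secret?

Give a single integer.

Answer: 16

Derivation:
A = 8^20 mod 29  (bits of 20 = 10100)
  bit 0 = 1: r = r^2 * 8 mod 29 = 1^2 * 8 = 1*8 = 8
  bit 1 = 0: r = r^2 mod 29 = 8^2 = 6
  bit 2 = 1: r = r^2 * 8 mod 29 = 6^2 * 8 = 7*8 = 27
  bit 3 = 0: r = r^2 mod 29 = 27^2 = 4
  bit 4 = 0: r = r^2 mod 29 = 4^2 = 16
  -> A = 16
B = 8^15 mod 29  (bits of 15 = 1111)
  bit 0 = 1: r = r^2 * 8 mod 29 = 1^2 * 8 = 1*8 = 8
  bit 1 = 1: r = r^2 * 8 mod 29 = 8^2 * 8 = 6*8 = 19
  bit 2 = 1: r = r^2 * 8 mod 29 = 19^2 * 8 = 13*8 = 17
  bit 3 = 1: r = r^2 * 8 mod 29 = 17^2 * 8 = 28*8 = 21
  -> B = 21
s = B^a = 21^20 mod 29  (bits of 20 = 10100)
  bit 0 = 1: r = r^2 * 21 mod 29 = 1^2 * 21 = 1*21 = 21
  bit 1 = 0: r = r^2 mod 29 = 21^2 = 6
  bit 2 = 1: r = r^2 * 21 mod 29 = 6^2 * 21 = 7*21 = 2
  bit 3 = 0: r = r^2 mod 29 = 2^2 = 4
  bit 4 = 0: r = r^2 mod 29 = 4^2 = 16
  -> s = B^a = 16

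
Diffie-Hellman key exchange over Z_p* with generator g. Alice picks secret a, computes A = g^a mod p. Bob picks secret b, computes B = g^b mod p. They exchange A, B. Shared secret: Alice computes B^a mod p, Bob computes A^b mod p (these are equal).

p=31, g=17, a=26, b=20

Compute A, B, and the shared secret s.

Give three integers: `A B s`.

Answer: 9 5 25

Derivation:
A = 17^26 mod 31  (bits of 26 = 11010)
  bit 0 = 1: r = r^2 * 17 mod 31 = 1^2 * 17 = 1*17 = 17
  bit 1 = 1: r = r^2 * 17 mod 31 = 17^2 * 17 = 10*17 = 15
  bit 2 = 0: r = r^2 mod 31 = 15^2 = 8
  bit 3 = 1: r = r^2 * 17 mod 31 = 8^2 * 17 = 2*17 = 3
  bit 4 = 0: r = r^2 mod 31 = 3^2 = 9
  -> A = 9
B = 17^20 mod 31  (bits of 20 = 10100)
  bit 0 = 1: r = r^2 * 17 mod 31 = 1^2 * 17 = 1*17 = 17
  bit 1 = 0: r = r^2 mod 31 = 17^2 = 10
  bit 2 = 1: r = r^2 * 17 mod 31 = 10^2 * 17 = 7*17 = 26
  bit 3 = 0: r = r^2 mod 31 = 26^2 = 25
  bit 4 = 0: r = r^2 mod 31 = 25^2 = 5
  -> B = 5
s = B^a = 5^26 mod 31  (bits of 26 = 11010)
  bit 0 = 1: r = r^2 * 5 mod 31 = 1^2 * 5 = 1*5 = 5
  bit 1 = 1: r = r^2 * 5 mod 31 = 5^2 * 5 = 25*5 = 1
  bit 2 = 0: r = r^2 mod 31 = 1^2 = 1
  bit 3 = 1: r = r^2 * 5 mod 31 = 1^2 * 5 = 1*5 = 5
  bit 4 = 0: r = r^2 mod 31 = 5^2 = 25
  -> s = B^a = 25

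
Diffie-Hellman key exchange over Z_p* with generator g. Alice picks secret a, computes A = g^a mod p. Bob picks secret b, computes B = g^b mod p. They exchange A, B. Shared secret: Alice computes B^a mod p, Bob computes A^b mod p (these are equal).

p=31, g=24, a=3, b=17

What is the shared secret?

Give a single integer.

Answer: 27

Derivation:
A = 24^3 mod 31  (bits of 3 = 11)
  bit 0 = 1: r = r^2 * 24 mod 31 = 1^2 * 24 = 1*24 = 24
  bit 1 = 1: r = r^2 * 24 mod 31 = 24^2 * 24 = 18*24 = 29
  -> A = 29
B = 24^17 mod 31  (bits of 17 = 10001)
  bit 0 = 1: r = r^2 * 24 mod 31 = 1^2 * 24 = 1*24 = 24
  bit 1 = 0: r = r^2 mod 31 = 24^2 = 18
  bit 2 = 0: r = r^2 mod 31 = 18^2 = 14
  bit 3 = 0: r = r^2 mod 31 = 14^2 = 10
  bit 4 = 1: r = r^2 * 24 mod 31 = 10^2 * 24 = 7*24 = 13
  -> B = 13
s = B^a = 13^3 mod 31  (bits of 3 = 11)
  bit 0 = 1: r = r^2 * 13 mod 31 = 1^2 * 13 = 1*13 = 13
  bit 1 = 1: r = r^2 * 13 mod 31 = 13^2 * 13 = 14*13 = 27
  -> s = B^a = 27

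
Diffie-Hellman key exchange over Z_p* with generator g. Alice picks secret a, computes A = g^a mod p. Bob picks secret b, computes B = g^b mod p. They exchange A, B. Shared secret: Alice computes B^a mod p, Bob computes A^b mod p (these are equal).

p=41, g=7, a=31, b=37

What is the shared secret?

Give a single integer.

A = 7^31 mod 41  (bits of 31 = 11111)
  bit 0 = 1: r = r^2 * 7 mod 41 = 1^2 * 7 = 1*7 = 7
  bit 1 = 1: r = r^2 * 7 mod 41 = 7^2 * 7 = 8*7 = 15
  bit 2 = 1: r = r^2 * 7 mod 41 = 15^2 * 7 = 20*7 = 17
  bit 3 = 1: r = r^2 * 7 mod 41 = 17^2 * 7 = 2*7 = 14
  bit 4 = 1: r = r^2 * 7 mod 41 = 14^2 * 7 = 32*7 = 19
  -> A = 19
B = 7^37 mod 41  (bits of 37 = 100101)
  bit 0 = 1: r = r^2 * 7 mod 41 = 1^2 * 7 = 1*7 = 7
  bit 1 = 0: r = r^2 mod 41 = 7^2 = 8
  bit 2 = 0: r = r^2 mod 41 = 8^2 = 23
  bit 3 = 1: r = r^2 * 7 mod 41 = 23^2 * 7 = 37*7 = 13
  bit 4 = 0: r = r^2 mod 41 = 13^2 = 5
  bit 5 = 1: r = r^2 * 7 mod 41 = 5^2 * 7 = 25*7 = 11
  -> B = 11
s = B^a = 11^31 mod 41  (bits of 31 = 11111)
  bit 0 = 1: r = r^2 * 11 mod 41 = 1^2 * 11 = 1*11 = 11
  bit 1 = 1: r = r^2 * 11 mod 41 = 11^2 * 11 = 39*11 = 19
  bit 2 = 1: r = r^2 * 11 mod 41 = 19^2 * 11 = 33*11 = 35
  bit 3 = 1: r = r^2 * 11 mod 41 = 35^2 * 11 = 36*11 = 27
  bit 4 = 1: r = r^2 * 11 mod 41 = 27^2 * 11 = 32*11 = 24
  -> s = B^a = 24

Answer: 24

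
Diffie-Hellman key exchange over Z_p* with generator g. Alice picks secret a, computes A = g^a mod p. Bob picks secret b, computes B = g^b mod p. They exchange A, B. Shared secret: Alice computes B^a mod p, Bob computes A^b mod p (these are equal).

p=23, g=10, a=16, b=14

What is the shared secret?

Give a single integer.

A = 10^16 mod 23  (bits of 16 = 10000)
  bit 0 = 1: r = r^2 * 10 mod 23 = 1^2 * 10 = 1*10 = 10
  bit 1 = 0: r = r^2 mod 23 = 10^2 = 8
  bit 2 = 0: r = r^2 mod 23 = 8^2 = 18
  bit 3 = 0: r = r^2 mod 23 = 18^2 = 2
  bit 4 = 0: r = r^2 mod 23 = 2^2 = 4
  -> A = 4
B = 10^14 mod 23  (bits of 14 = 1110)
  bit 0 = 1: r = r^2 * 10 mod 23 = 1^2 * 10 = 1*10 = 10
  bit 1 = 1: r = r^2 * 10 mod 23 = 10^2 * 10 = 8*10 = 11
  bit 2 = 1: r = r^2 * 10 mod 23 = 11^2 * 10 = 6*10 = 14
  bit 3 = 0: r = r^2 mod 23 = 14^2 = 12
  -> B = 12
s = B^a = 12^16 mod 23  (bits of 16 = 10000)
  bit 0 = 1: r = r^2 * 12 mod 23 = 1^2 * 12 = 1*12 = 12
  bit 1 = 0: r = r^2 mod 23 = 12^2 = 6
  bit 2 = 0: r = r^2 mod 23 = 6^2 = 13
  bit 3 = 0: r = r^2 mod 23 = 13^2 = 8
  bit 4 = 0: r = r^2 mod 23 = 8^2 = 18
  -> s = B^a = 18

Answer: 18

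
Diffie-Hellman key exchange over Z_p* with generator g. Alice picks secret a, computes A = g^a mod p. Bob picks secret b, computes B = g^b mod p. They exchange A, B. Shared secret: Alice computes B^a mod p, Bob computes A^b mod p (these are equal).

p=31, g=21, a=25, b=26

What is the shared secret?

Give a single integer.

A = 21^25 mod 31  (bits of 25 = 11001)
  bit 0 = 1: r = r^2 * 21 mod 31 = 1^2 * 21 = 1*21 = 21
  bit 1 = 1: r = r^2 * 21 mod 31 = 21^2 * 21 = 7*21 = 23
  bit 2 = 0: r = r^2 mod 31 = 23^2 = 2
  bit 3 = 0: r = r^2 mod 31 = 2^2 = 4
  bit 4 = 1: r = r^2 * 21 mod 31 = 4^2 * 21 = 16*21 = 26
  -> A = 26
B = 21^26 mod 31  (bits of 26 = 11010)
  bit 0 = 1: r = r^2 * 21 mod 31 = 1^2 * 21 = 1*21 = 21
  bit 1 = 1: r = r^2 * 21 mod 31 = 21^2 * 21 = 7*21 = 23
  bit 2 = 0: r = r^2 mod 31 = 23^2 = 2
  bit 3 = 1: r = r^2 * 21 mod 31 = 2^2 * 21 = 4*21 = 22
  bit 4 = 0: r = r^2 mod 31 = 22^2 = 19
  -> B = 19
s = B^a = 19^25 mod 31  (bits of 25 = 11001)
  bit 0 = 1: r = r^2 * 19 mod 31 = 1^2 * 19 = 1*19 = 19
  bit 1 = 1: r = r^2 * 19 mod 31 = 19^2 * 19 = 20*19 = 8
  bit 2 = 0: r = r^2 mod 31 = 8^2 = 2
  bit 3 = 0: r = r^2 mod 31 = 2^2 = 4
  bit 4 = 1: r = r^2 * 19 mod 31 = 4^2 * 19 = 16*19 = 25
  -> s = B^a = 25

Answer: 25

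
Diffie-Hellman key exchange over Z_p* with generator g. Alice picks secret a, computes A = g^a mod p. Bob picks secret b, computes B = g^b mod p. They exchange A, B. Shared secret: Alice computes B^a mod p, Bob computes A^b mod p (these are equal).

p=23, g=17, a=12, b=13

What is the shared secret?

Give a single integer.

Answer: 13

Derivation:
A = 17^12 mod 23  (bits of 12 = 1100)
  bit 0 = 1: r = r^2 * 17 mod 23 = 1^2 * 17 = 1*17 = 17
  bit 1 = 1: r = r^2 * 17 mod 23 = 17^2 * 17 = 13*17 = 14
  bit 2 = 0: r = r^2 mod 23 = 14^2 = 12
  bit 3 = 0: r = r^2 mod 23 = 12^2 = 6
  -> A = 6
B = 17^13 mod 23  (bits of 13 = 1101)
  bit 0 = 1: r = r^2 * 17 mod 23 = 1^2 * 17 = 1*17 = 17
  bit 1 = 1: r = r^2 * 17 mod 23 = 17^2 * 17 = 13*17 = 14
  bit 2 = 0: r = r^2 mod 23 = 14^2 = 12
  bit 3 = 1: r = r^2 * 17 mod 23 = 12^2 * 17 = 6*17 = 10
  -> B = 10
s = B^a = 10^12 mod 23  (bits of 12 = 1100)
  bit 0 = 1: r = r^2 * 10 mod 23 = 1^2 * 10 = 1*10 = 10
  bit 1 = 1: r = r^2 * 10 mod 23 = 10^2 * 10 = 8*10 = 11
  bit 2 = 0: r = r^2 mod 23 = 11^2 = 6
  bit 3 = 0: r = r^2 mod 23 = 6^2 = 13
  -> s = B^a = 13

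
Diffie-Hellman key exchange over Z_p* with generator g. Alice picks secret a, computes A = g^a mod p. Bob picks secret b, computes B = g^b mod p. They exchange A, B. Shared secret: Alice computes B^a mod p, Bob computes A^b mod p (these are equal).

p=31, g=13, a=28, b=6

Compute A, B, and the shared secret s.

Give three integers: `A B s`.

A = 13^28 mod 31  (bits of 28 = 11100)
  bit 0 = 1: r = r^2 * 13 mod 31 = 1^2 * 13 = 1*13 = 13
  bit 1 = 1: r = r^2 * 13 mod 31 = 13^2 * 13 = 14*13 = 27
  bit 2 = 1: r = r^2 * 13 mod 31 = 27^2 * 13 = 16*13 = 22
  bit 3 = 0: r = r^2 mod 31 = 22^2 = 19
  bit 4 = 0: r = r^2 mod 31 = 19^2 = 20
  -> A = 20
B = 13^6 mod 31  (bits of 6 = 110)
  bit 0 = 1: r = r^2 * 13 mod 31 = 1^2 * 13 = 1*13 = 13
  bit 1 = 1: r = r^2 * 13 mod 31 = 13^2 * 13 = 14*13 = 27
  bit 2 = 0: r = r^2 mod 31 = 27^2 = 16
  -> B = 16
s = B^a = 16^28 mod 31  (bits of 28 = 11100)
  bit 0 = 1: r = r^2 * 16 mod 31 = 1^2 * 16 = 1*16 = 16
  bit 1 = 1: r = r^2 * 16 mod 31 = 16^2 * 16 = 8*16 = 4
  bit 2 = 1: r = r^2 * 16 mod 31 = 4^2 * 16 = 16*16 = 8
  bit 3 = 0: r = r^2 mod 31 = 8^2 = 2
  bit 4 = 0: r = r^2 mod 31 = 2^2 = 4
  -> s = B^a = 4

Answer: 20 16 4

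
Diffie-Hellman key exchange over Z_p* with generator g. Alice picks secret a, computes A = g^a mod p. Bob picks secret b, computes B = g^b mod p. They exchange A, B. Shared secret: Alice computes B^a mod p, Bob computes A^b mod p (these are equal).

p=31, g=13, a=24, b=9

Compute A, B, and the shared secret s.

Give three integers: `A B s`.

A = 13^24 mod 31  (bits of 24 = 11000)
  bit 0 = 1: r = r^2 * 13 mod 31 = 1^2 * 13 = 1*13 = 13
  bit 1 = 1: r = r^2 * 13 mod 31 = 13^2 * 13 = 14*13 = 27
  bit 2 = 0: r = r^2 mod 31 = 27^2 = 16
  bit 3 = 0: r = r^2 mod 31 = 16^2 = 8
  bit 4 = 0: r = r^2 mod 31 = 8^2 = 2
  -> A = 2
B = 13^9 mod 31  (bits of 9 = 1001)
  bit 0 = 1: r = r^2 * 13 mod 31 = 1^2 * 13 = 1*13 = 13
  bit 1 = 0: r = r^2 mod 31 = 13^2 = 14
  bit 2 = 0: r = r^2 mod 31 = 14^2 = 10
  bit 3 = 1: r = r^2 * 13 mod 31 = 10^2 * 13 = 7*13 = 29
  -> B = 29
s = B^a = 29^24 mod 31  (bits of 24 = 11000)
  bit 0 = 1: r = r^2 * 29 mod 31 = 1^2 * 29 = 1*29 = 29
  bit 1 = 1: r = r^2 * 29 mod 31 = 29^2 * 29 = 4*29 = 23
  bit 2 = 0: r = r^2 mod 31 = 23^2 = 2
  bit 3 = 0: r = r^2 mod 31 = 2^2 = 4
  bit 4 = 0: r = r^2 mod 31 = 4^2 = 16
  -> s = B^a = 16

Answer: 2 29 16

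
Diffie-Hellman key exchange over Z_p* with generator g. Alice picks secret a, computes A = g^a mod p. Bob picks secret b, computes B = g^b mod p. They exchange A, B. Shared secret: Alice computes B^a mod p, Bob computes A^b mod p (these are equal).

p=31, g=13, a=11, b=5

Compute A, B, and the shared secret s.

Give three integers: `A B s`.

Answer: 3 6 26

Derivation:
A = 13^11 mod 31  (bits of 11 = 1011)
  bit 0 = 1: r = r^2 * 13 mod 31 = 1^2 * 13 = 1*13 = 13
  bit 1 = 0: r = r^2 mod 31 = 13^2 = 14
  bit 2 = 1: r = r^2 * 13 mod 31 = 14^2 * 13 = 10*13 = 6
  bit 3 = 1: r = r^2 * 13 mod 31 = 6^2 * 13 = 5*13 = 3
  -> A = 3
B = 13^5 mod 31  (bits of 5 = 101)
  bit 0 = 1: r = r^2 * 13 mod 31 = 1^2 * 13 = 1*13 = 13
  bit 1 = 0: r = r^2 mod 31 = 13^2 = 14
  bit 2 = 1: r = r^2 * 13 mod 31 = 14^2 * 13 = 10*13 = 6
  -> B = 6
s = B^a = 6^11 mod 31  (bits of 11 = 1011)
  bit 0 = 1: r = r^2 * 6 mod 31 = 1^2 * 6 = 1*6 = 6
  bit 1 = 0: r = r^2 mod 31 = 6^2 = 5
  bit 2 = 1: r = r^2 * 6 mod 31 = 5^2 * 6 = 25*6 = 26
  bit 3 = 1: r = r^2 * 6 mod 31 = 26^2 * 6 = 25*6 = 26
  -> s = B^a = 26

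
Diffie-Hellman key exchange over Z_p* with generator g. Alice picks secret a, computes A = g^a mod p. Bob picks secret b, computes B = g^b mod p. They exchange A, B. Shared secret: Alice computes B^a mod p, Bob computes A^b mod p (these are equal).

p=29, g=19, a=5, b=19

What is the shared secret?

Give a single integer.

Answer: 27

Derivation:
A = 19^5 mod 29  (bits of 5 = 101)
  bit 0 = 1: r = r^2 * 19 mod 29 = 1^2 * 19 = 1*19 = 19
  bit 1 = 0: r = r^2 mod 29 = 19^2 = 13
  bit 2 = 1: r = r^2 * 19 mod 29 = 13^2 * 19 = 24*19 = 21
  -> A = 21
B = 19^19 mod 29  (bits of 19 = 10011)
  bit 0 = 1: r = r^2 * 19 mod 29 = 1^2 * 19 = 1*19 = 19
  bit 1 = 0: r = r^2 mod 29 = 19^2 = 13
  bit 2 = 0: r = r^2 mod 29 = 13^2 = 24
  bit 3 = 1: r = r^2 * 19 mod 29 = 24^2 * 19 = 25*19 = 11
  bit 4 = 1: r = r^2 * 19 mod 29 = 11^2 * 19 = 5*19 = 8
  -> B = 8
s = B^a = 8^5 mod 29  (bits of 5 = 101)
  bit 0 = 1: r = r^2 * 8 mod 29 = 1^2 * 8 = 1*8 = 8
  bit 1 = 0: r = r^2 mod 29 = 8^2 = 6
  bit 2 = 1: r = r^2 * 8 mod 29 = 6^2 * 8 = 7*8 = 27
  -> s = B^a = 27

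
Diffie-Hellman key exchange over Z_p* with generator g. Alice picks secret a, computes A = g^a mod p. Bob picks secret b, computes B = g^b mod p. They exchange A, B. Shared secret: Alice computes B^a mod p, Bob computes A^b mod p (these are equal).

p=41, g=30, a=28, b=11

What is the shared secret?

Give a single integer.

A = 30^28 mod 41  (bits of 28 = 11100)
  bit 0 = 1: r = r^2 * 30 mod 41 = 1^2 * 30 = 1*30 = 30
  bit 1 = 1: r = r^2 * 30 mod 41 = 30^2 * 30 = 39*30 = 22
  bit 2 = 1: r = r^2 * 30 mod 41 = 22^2 * 30 = 33*30 = 6
  bit 3 = 0: r = r^2 mod 41 = 6^2 = 36
  bit 4 = 0: r = r^2 mod 41 = 36^2 = 25
  -> A = 25
B = 30^11 mod 41  (bits of 11 = 1011)
  bit 0 = 1: r = r^2 * 30 mod 41 = 1^2 * 30 = 1*30 = 30
  bit 1 = 0: r = r^2 mod 41 = 30^2 = 39
  bit 2 = 1: r = r^2 * 30 mod 41 = 39^2 * 30 = 4*30 = 38
  bit 3 = 1: r = r^2 * 30 mod 41 = 38^2 * 30 = 9*30 = 24
  -> B = 24
s = B^a = 24^28 mod 41  (bits of 28 = 11100)
  bit 0 = 1: r = r^2 * 24 mod 41 = 1^2 * 24 = 1*24 = 24
  bit 1 = 1: r = r^2 * 24 mod 41 = 24^2 * 24 = 2*24 = 7
  bit 2 = 1: r = r^2 * 24 mod 41 = 7^2 * 24 = 8*24 = 28
  bit 3 = 0: r = r^2 mod 41 = 28^2 = 5
  bit 4 = 0: r = r^2 mod 41 = 5^2 = 25
  -> s = B^a = 25

Answer: 25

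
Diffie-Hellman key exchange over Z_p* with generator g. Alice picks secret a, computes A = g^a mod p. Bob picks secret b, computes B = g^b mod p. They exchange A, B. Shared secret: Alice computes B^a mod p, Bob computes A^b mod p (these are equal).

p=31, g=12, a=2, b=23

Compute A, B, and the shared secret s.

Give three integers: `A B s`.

Answer: 20 22 19

Derivation:
A = 12^2 mod 31  (bits of 2 = 10)
  bit 0 = 1: r = r^2 * 12 mod 31 = 1^2 * 12 = 1*12 = 12
  bit 1 = 0: r = r^2 mod 31 = 12^2 = 20
  -> A = 20
B = 12^23 mod 31  (bits of 23 = 10111)
  bit 0 = 1: r = r^2 * 12 mod 31 = 1^2 * 12 = 1*12 = 12
  bit 1 = 0: r = r^2 mod 31 = 12^2 = 20
  bit 2 = 1: r = r^2 * 12 mod 31 = 20^2 * 12 = 28*12 = 26
  bit 3 = 1: r = r^2 * 12 mod 31 = 26^2 * 12 = 25*12 = 21
  bit 4 = 1: r = r^2 * 12 mod 31 = 21^2 * 12 = 7*12 = 22
  -> B = 22
s = B^a = 22^2 mod 31  (bits of 2 = 10)
  bit 0 = 1: r = r^2 * 22 mod 31 = 1^2 * 22 = 1*22 = 22
  bit 1 = 0: r = r^2 mod 31 = 22^2 = 19
  -> s = B^a = 19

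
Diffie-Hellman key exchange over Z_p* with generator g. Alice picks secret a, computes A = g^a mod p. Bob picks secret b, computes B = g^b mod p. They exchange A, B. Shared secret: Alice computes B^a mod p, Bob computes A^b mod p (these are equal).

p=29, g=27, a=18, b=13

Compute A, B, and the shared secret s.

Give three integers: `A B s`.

A = 27^18 mod 29  (bits of 18 = 10010)
  bit 0 = 1: r = r^2 * 27 mod 29 = 1^2 * 27 = 1*27 = 27
  bit 1 = 0: r = r^2 mod 29 = 27^2 = 4
  bit 2 = 0: r = r^2 mod 29 = 4^2 = 16
  bit 3 = 1: r = r^2 * 27 mod 29 = 16^2 * 27 = 24*27 = 10
  bit 4 = 0: r = r^2 mod 29 = 10^2 = 13
  -> A = 13
B = 27^13 mod 29  (bits of 13 = 1101)
  bit 0 = 1: r = r^2 * 27 mod 29 = 1^2 * 27 = 1*27 = 27
  bit 1 = 1: r = r^2 * 27 mod 29 = 27^2 * 27 = 4*27 = 21
  bit 2 = 0: r = r^2 mod 29 = 21^2 = 6
  bit 3 = 1: r = r^2 * 27 mod 29 = 6^2 * 27 = 7*27 = 15
  -> B = 15
s = B^a = 15^18 mod 29  (bits of 18 = 10010)
  bit 0 = 1: r = r^2 * 15 mod 29 = 1^2 * 15 = 1*15 = 15
  bit 1 = 0: r = r^2 mod 29 = 15^2 = 22
  bit 2 = 0: r = r^2 mod 29 = 22^2 = 20
  bit 3 = 1: r = r^2 * 15 mod 29 = 20^2 * 15 = 23*15 = 26
  bit 4 = 0: r = r^2 mod 29 = 26^2 = 9
  -> s = B^a = 9

Answer: 13 15 9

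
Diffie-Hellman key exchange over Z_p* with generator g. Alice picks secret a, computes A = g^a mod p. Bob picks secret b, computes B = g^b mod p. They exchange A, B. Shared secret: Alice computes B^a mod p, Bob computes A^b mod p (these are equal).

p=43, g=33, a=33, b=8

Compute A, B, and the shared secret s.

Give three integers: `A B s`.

A = 33^33 mod 43  (bits of 33 = 100001)
  bit 0 = 1: r = r^2 * 33 mod 43 = 1^2 * 33 = 1*33 = 33
  bit 1 = 0: r = r^2 mod 43 = 33^2 = 14
  bit 2 = 0: r = r^2 mod 43 = 14^2 = 24
  bit 3 = 0: r = r^2 mod 43 = 24^2 = 17
  bit 4 = 0: r = r^2 mod 43 = 17^2 = 31
  bit 5 = 1: r = r^2 * 33 mod 43 = 31^2 * 33 = 15*33 = 22
  -> A = 22
B = 33^8 mod 43  (bits of 8 = 1000)
  bit 0 = 1: r = r^2 * 33 mod 43 = 1^2 * 33 = 1*33 = 33
  bit 1 = 0: r = r^2 mod 43 = 33^2 = 14
  bit 2 = 0: r = r^2 mod 43 = 14^2 = 24
  bit 3 = 0: r = r^2 mod 43 = 24^2 = 17
  -> B = 17
s = B^a = 17^33 mod 43  (bits of 33 = 100001)
  bit 0 = 1: r = r^2 * 17 mod 43 = 1^2 * 17 = 1*17 = 17
  bit 1 = 0: r = r^2 mod 43 = 17^2 = 31
  bit 2 = 0: r = r^2 mod 43 = 31^2 = 15
  bit 3 = 0: r = r^2 mod 43 = 15^2 = 10
  bit 4 = 0: r = r^2 mod 43 = 10^2 = 14
  bit 5 = 1: r = r^2 * 17 mod 43 = 14^2 * 17 = 24*17 = 21
  -> s = B^a = 21

Answer: 22 17 21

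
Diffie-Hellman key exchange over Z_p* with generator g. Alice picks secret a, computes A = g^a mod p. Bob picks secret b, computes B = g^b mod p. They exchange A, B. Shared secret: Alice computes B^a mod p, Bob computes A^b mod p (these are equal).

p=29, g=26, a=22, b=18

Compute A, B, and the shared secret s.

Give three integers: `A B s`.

Answer: 22 6 23

Derivation:
A = 26^22 mod 29  (bits of 22 = 10110)
  bit 0 = 1: r = r^2 * 26 mod 29 = 1^2 * 26 = 1*26 = 26
  bit 1 = 0: r = r^2 mod 29 = 26^2 = 9
  bit 2 = 1: r = r^2 * 26 mod 29 = 9^2 * 26 = 23*26 = 18
  bit 3 = 1: r = r^2 * 26 mod 29 = 18^2 * 26 = 5*26 = 14
  bit 4 = 0: r = r^2 mod 29 = 14^2 = 22
  -> A = 22
B = 26^18 mod 29  (bits of 18 = 10010)
  bit 0 = 1: r = r^2 * 26 mod 29 = 1^2 * 26 = 1*26 = 26
  bit 1 = 0: r = r^2 mod 29 = 26^2 = 9
  bit 2 = 0: r = r^2 mod 29 = 9^2 = 23
  bit 3 = 1: r = r^2 * 26 mod 29 = 23^2 * 26 = 7*26 = 8
  bit 4 = 0: r = r^2 mod 29 = 8^2 = 6
  -> B = 6
s = B^a = 6^22 mod 29  (bits of 22 = 10110)
  bit 0 = 1: r = r^2 * 6 mod 29 = 1^2 * 6 = 1*6 = 6
  bit 1 = 0: r = r^2 mod 29 = 6^2 = 7
  bit 2 = 1: r = r^2 * 6 mod 29 = 7^2 * 6 = 20*6 = 4
  bit 3 = 1: r = r^2 * 6 mod 29 = 4^2 * 6 = 16*6 = 9
  bit 4 = 0: r = r^2 mod 29 = 9^2 = 23
  -> s = B^a = 23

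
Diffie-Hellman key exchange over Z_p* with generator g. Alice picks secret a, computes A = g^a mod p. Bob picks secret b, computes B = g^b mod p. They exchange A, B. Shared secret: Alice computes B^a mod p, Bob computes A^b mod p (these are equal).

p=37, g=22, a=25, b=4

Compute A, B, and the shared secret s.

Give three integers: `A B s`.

A = 22^25 mod 37  (bits of 25 = 11001)
  bit 0 = 1: r = r^2 * 22 mod 37 = 1^2 * 22 = 1*22 = 22
  bit 1 = 1: r = r^2 * 22 mod 37 = 22^2 * 22 = 3*22 = 29
  bit 2 = 0: r = r^2 mod 37 = 29^2 = 27
  bit 3 = 0: r = r^2 mod 37 = 27^2 = 26
  bit 4 = 1: r = r^2 * 22 mod 37 = 26^2 * 22 = 10*22 = 35
  -> A = 35
B = 22^4 mod 37  (bits of 4 = 100)
  bit 0 = 1: r = r^2 * 22 mod 37 = 1^2 * 22 = 1*22 = 22
  bit 1 = 0: r = r^2 mod 37 = 22^2 = 3
  bit 2 = 0: r = r^2 mod 37 = 3^2 = 9
  -> B = 9
s = B^a = 9^25 mod 37  (bits of 25 = 11001)
  bit 0 = 1: r = r^2 * 9 mod 37 = 1^2 * 9 = 1*9 = 9
  bit 1 = 1: r = r^2 * 9 mod 37 = 9^2 * 9 = 7*9 = 26
  bit 2 = 0: r = r^2 mod 37 = 26^2 = 10
  bit 3 = 0: r = r^2 mod 37 = 10^2 = 26
  bit 4 = 1: r = r^2 * 9 mod 37 = 26^2 * 9 = 10*9 = 16
  -> s = B^a = 16

Answer: 35 9 16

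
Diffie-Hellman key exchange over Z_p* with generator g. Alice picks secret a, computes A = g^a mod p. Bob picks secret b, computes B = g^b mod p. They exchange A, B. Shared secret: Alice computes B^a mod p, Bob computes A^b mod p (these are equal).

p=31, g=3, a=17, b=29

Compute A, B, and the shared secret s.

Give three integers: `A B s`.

A = 3^17 mod 31  (bits of 17 = 10001)
  bit 0 = 1: r = r^2 * 3 mod 31 = 1^2 * 3 = 1*3 = 3
  bit 1 = 0: r = r^2 mod 31 = 3^2 = 9
  bit 2 = 0: r = r^2 mod 31 = 9^2 = 19
  bit 3 = 0: r = r^2 mod 31 = 19^2 = 20
  bit 4 = 1: r = r^2 * 3 mod 31 = 20^2 * 3 = 28*3 = 22
  -> A = 22
B = 3^29 mod 31  (bits of 29 = 11101)
  bit 0 = 1: r = r^2 * 3 mod 31 = 1^2 * 3 = 1*3 = 3
  bit 1 = 1: r = r^2 * 3 mod 31 = 3^2 * 3 = 9*3 = 27
  bit 2 = 1: r = r^2 * 3 mod 31 = 27^2 * 3 = 16*3 = 17
  bit 3 = 0: r = r^2 mod 31 = 17^2 = 10
  bit 4 = 1: r = r^2 * 3 mod 31 = 10^2 * 3 = 7*3 = 21
  -> B = 21
s = B^a = 21^17 mod 31  (bits of 17 = 10001)
  bit 0 = 1: r = r^2 * 21 mod 31 = 1^2 * 21 = 1*21 = 21
  bit 1 = 0: r = r^2 mod 31 = 21^2 = 7
  bit 2 = 0: r = r^2 mod 31 = 7^2 = 18
  bit 3 = 0: r = r^2 mod 31 = 18^2 = 14
  bit 4 = 1: r = r^2 * 21 mod 31 = 14^2 * 21 = 10*21 = 24
  -> s = B^a = 24

Answer: 22 21 24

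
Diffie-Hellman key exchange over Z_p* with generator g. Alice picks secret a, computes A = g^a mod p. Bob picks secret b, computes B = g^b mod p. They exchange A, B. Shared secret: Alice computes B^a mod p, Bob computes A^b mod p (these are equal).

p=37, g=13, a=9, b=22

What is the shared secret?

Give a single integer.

Answer: 36

Derivation:
A = 13^9 mod 37  (bits of 9 = 1001)
  bit 0 = 1: r = r^2 * 13 mod 37 = 1^2 * 13 = 1*13 = 13
  bit 1 = 0: r = r^2 mod 37 = 13^2 = 21
  bit 2 = 0: r = r^2 mod 37 = 21^2 = 34
  bit 3 = 1: r = r^2 * 13 mod 37 = 34^2 * 13 = 9*13 = 6
  -> A = 6
B = 13^22 mod 37  (bits of 22 = 10110)
  bit 0 = 1: r = r^2 * 13 mod 37 = 1^2 * 13 = 1*13 = 13
  bit 1 = 0: r = r^2 mod 37 = 13^2 = 21
  bit 2 = 1: r = r^2 * 13 mod 37 = 21^2 * 13 = 34*13 = 35
  bit 3 = 1: r = r^2 * 13 mod 37 = 35^2 * 13 = 4*13 = 15
  bit 4 = 0: r = r^2 mod 37 = 15^2 = 3
  -> B = 3
s = B^a = 3^9 mod 37  (bits of 9 = 1001)
  bit 0 = 1: r = r^2 * 3 mod 37 = 1^2 * 3 = 1*3 = 3
  bit 1 = 0: r = r^2 mod 37 = 3^2 = 9
  bit 2 = 0: r = r^2 mod 37 = 9^2 = 7
  bit 3 = 1: r = r^2 * 3 mod 37 = 7^2 * 3 = 12*3 = 36
  -> s = B^a = 36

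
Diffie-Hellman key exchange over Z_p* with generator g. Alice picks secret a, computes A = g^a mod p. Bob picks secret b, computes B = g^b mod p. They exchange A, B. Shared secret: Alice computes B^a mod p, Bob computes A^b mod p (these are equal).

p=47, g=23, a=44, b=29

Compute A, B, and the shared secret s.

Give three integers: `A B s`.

A = 23^44 mod 47  (bits of 44 = 101100)
  bit 0 = 1: r = r^2 * 23 mod 47 = 1^2 * 23 = 1*23 = 23
  bit 1 = 0: r = r^2 mod 47 = 23^2 = 12
  bit 2 = 1: r = r^2 * 23 mod 47 = 12^2 * 23 = 3*23 = 22
  bit 3 = 1: r = r^2 * 23 mod 47 = 22^2 * 23 = 14*23 = 40
  bit 4 = 0: r = r^2 mod 47 = 40^2 = 2
  bit 5 = 0: r = r^2 mod 47 = 2^2 = 4
  -> A = 4
B = 23^29 mod 47  (bits of 29 = 11101)
  bit 0 = 1: r = r^2 * 23 mod 47 = 1^2 * 23 = 1*23 = 23
  bit 1 = 1: r = r^2 * 23 mod 47 = 23^2 * 23 = 12*23 = 41
  bit 2 = 1: r = r^2 * 23 mod 47 = 41^2 * 23 = 36*23 = 29
  bit 3 = 0: r = r^2 mod 47 = 29^2 = 42
  bit 4 = 1: r = r^2 * 23 mod 47 = 42^2 * 23 = 25*23 = 11
  -> B = 11
s = B^a = 11^44 mod 47  (bits of 44 = 101100)
  bit 0 = 1: r = r^2 * 11 mod 47 = 1^2 * 11 = 1*11 = 11
  bit 1 = 0: r = r^2 mod 47 = 11^2 = 27
  bit 2 = 1: r = r^2 * 11 mod 47 = 27^2 * 11 = 24*11 = 29
  bit 3 = 1: r = r^2 * 11 mod 47 = 29^2 * 11 = 42*11 = 39
  bit 4 = 0: r = r^2 mod 47 = 39^2 = 17
  bit 5 = 0: r = r^2 mod 47 = 17^2 = 7
  -> s = B^a = 7

Answer: 4 11 7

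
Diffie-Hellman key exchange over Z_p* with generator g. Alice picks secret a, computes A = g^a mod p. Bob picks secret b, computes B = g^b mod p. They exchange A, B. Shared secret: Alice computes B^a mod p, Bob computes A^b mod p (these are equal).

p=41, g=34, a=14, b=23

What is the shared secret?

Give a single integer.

Answer: 8

Derivation:
A = 34^14 mod 41  (bits of 14 = 1110)
  bit 0 = 1: r = r^2 * 34 mod 41 = 1^2 * 34 = 1*34 = 34
  bit 1 = 1: r = r^2 * 34 mod 41 = 34^2 * 34 = 8*34 = 26
  bit 2 = 1: r = r^2 * 34 mod 41 = 26^2 * 34 = 20*34 = 24
  bit 3 = 0: r = r^2 mod 41 = 24^2 = 2
  -> A = 2
B = 34^23 mod 41  (bits of 23 = 10111)
  bit 0 = 1: r = r^2 * 34 mod 41 = 1^2 * 34 = 1*34 = 34
  bit 1 = 0: r = r^2 mod 41 = 34^2 = 8
  bit 2 = 1: r = r^2 * 34 mod 41 = 8^2 * 34 = 23*34 = 3
  bit 3 = 1: r = r^2 * 34 mod 41 = 3^2 * 34 = 9*34 = 19
  bit 4 = 1: r = r^2 * 34 mod 41 = 19^2 * 34 = 33*34 = 15
  -> B = 15
s = B^a = 15^14 mod 41  (bits of 14 = 1110)
  bit 0 = 1: r = r^2 * 15 mod 41 = 1^2 * 15 = 1*15 = 15
  bit 1 = 1: r = r^2 * 15 mod 41 = 15^2 * 15 = 20*15 = 13
  bit 2 = 1: r = r^2 * 15 mod 41 = 13^2 * 15 = 5*15 = 34
  bit 3 = 0: r = r^2 mod 41 = 34^2 = 8
  -> s = B^a = 8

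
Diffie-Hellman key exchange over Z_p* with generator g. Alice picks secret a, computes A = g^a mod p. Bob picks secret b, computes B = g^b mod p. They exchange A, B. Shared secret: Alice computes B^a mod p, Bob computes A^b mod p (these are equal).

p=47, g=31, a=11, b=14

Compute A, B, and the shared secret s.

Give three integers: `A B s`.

Answer: 35 37 25

Derivation:
A = 31^11 mod 47  (bits of 11 = 1011)
  bit 0 = 1: r = r^2 * 31 mod 47 = 1^2 * 31 = 1*31 = 31
  bit 1 = 0: r = r^2 mod 47 = 31^2 = 21
  bit 2 = 1: r = r^2 * 31 mod 47 = 21^2 * 31 = 18*31 = 41
  bit 3 = 1: r = r^2 * 31 mod 47 = 41^2 * 31 = 36*31 = 35
  -> A = 35
B = 31^14 mod 47  (bits of 14 = 1110)
  bit 0 = 1: r = r^2 * 31 mod 47 = 1^2 * 31 = 1*31 = 31
  bit 1 = 1: r = r^2 * 31 mod 47 = 31^2 * 31 = 21*31 = 40
  bit 2 = 1: r = r^2 * 31 mod 47 = 40^2 * 31 = 2*31 = 15
  bit 3 = 0: r = r^2 mod 47 = 15^2 = 37
  -> B = 37
s = B^a = 37^11 mod 47  (bits of 11 = 1011)
  bit 0 = 1: r = r^2 * 37 mod 47 = 1^2 * 37 = 1*37 = 37
  bit 1 = 0: r = r^2 mod 47 = 37^2 = 6
  bit 2 = 1: r = r^2 * 37 mod 47 = 6^2 * 37 = 36*37 = 16
  bit 3 = 1: r = r^2 * 37 mod 47 = 16^2 * 37 = 21*37 = 25
  -> s = B^a = 25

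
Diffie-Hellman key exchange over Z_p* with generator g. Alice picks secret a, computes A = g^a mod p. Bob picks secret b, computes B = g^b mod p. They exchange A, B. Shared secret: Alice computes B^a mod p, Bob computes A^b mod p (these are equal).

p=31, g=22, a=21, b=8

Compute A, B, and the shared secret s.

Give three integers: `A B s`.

Answer: 23 28 16

Derivation:
A = 22^21 mod 31  (bits of 21 = 10101)
  bit 0 = 1: r = r^2 * 22 mod 31 = 1^2 * 22 = 1*22 = 22
  bit 1 = 0: r = r^2 mod 31 = 22^2 = 19
  bit 2 = 1: r = r^2 * 22 mod 31 = 19^2 * 22 = 20*22 = 6
  bit 3 = 0: r = r^2 mod 31 = 6^2 = 5
  bit 4 = 1: r = r^2 * 22 mod 31 = 5^2 * 22 = 25*22 = 23
  -> A = 23
B = 22^8 mod 31  (bits of 8 = 1000)
  bit 0 = 1: r = r^2 * 22 mod 31 = 1^2 * 22 = 1*22 = 22
  bit 1 = 0: r = r^2 mod 31 = 22^2 = 19
  bit 2 = 0: r = r^2 mod 31 = 19^2 = 20
  bit 3 = 0: r = r^2 mod 31 = 20^2 = 28
  -> B = 28
s = B^a = 28^21 mod 31  (bits of 21 = 10101)
  bit 0 = 1: r = r^2 * 28 mod 31 = 1^2 * 28 = 1*28 = 28
  bit 1 = 0: r = r^2 mod 31 = 28^2 = 9
  bit 2 = 1: r = r^2 * 28 mod 31 = 9^2 * 28 = 19*28 = 5
  bit 3 = 0: r = r^2 mod 31 = 5^2 = 25
  bit 4 = 1: r = r^2 * 28 mod 31 = 25^2 * 28 = 5*28 = 16
  -> s = B^a = 16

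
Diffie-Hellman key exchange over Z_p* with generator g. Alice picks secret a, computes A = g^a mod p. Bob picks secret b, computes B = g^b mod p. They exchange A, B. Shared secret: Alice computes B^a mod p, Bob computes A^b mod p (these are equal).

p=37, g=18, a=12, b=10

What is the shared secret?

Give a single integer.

Answer: 10

Derivation:
A = 18^12 mod 37  (bits of 12 = 1100)
  bit 0 = 1: r = r^2 * 18 mod 37 = 1^2 * 18 = 1*18 = 18
  bit 1 = 1: r = r^2 * 18 mod 37 = 18^2 * 18 = 28*18 = 23
  bit 2 = 0: r = r^2 mod 37 = 23^2 = 11
  bit 3 = 0: r = r^2 mod 37 = 11^2 = 10
  -> A = 10
B = 18^10 mod 37  (bits of 10 = 1010)
  bit 0 = 1: r = r^2 * 18 mod 37 = 1^2 * 18 = 1*18 = 18
  bit 1 = 0: r = r^2 mod 37 = 18^2 = 28
  bit 2 = 1: r = r^2 * 18 mod 37 = 28^2 * 18 = 7*18 = 15
  bit 3 = 0: r = r^2 mod 37 = 15^2 = 3
  -> B = 3
s = B^a = 3^12 mod 37  (bits of 12 = 1100)
  bit 0 = 1: r = r^2 * 3 mod 37 = 1^2 * 3 = 1*3 = 3
  bit 1 = 1: r = r^2 * 3 mod 37 = 3^2 * 3 = 9*3 = 27
  bit 2 = 0: r = r^2 mod 37 = 27^2 = 26
  bit 3 = 0: r = r^2 mod 37 = 26^2 = 10
  -> s = B^a = 10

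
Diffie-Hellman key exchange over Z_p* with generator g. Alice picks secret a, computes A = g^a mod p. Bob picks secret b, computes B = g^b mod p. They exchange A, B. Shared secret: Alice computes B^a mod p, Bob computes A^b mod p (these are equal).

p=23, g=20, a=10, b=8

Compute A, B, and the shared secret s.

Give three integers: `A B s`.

A = 20^10 mod 23  (bits of 10 = 1010)
  bit 0 = 1: r = r^2 * 20 mod 23 = 1^2 * 20 = 1*20 = 20
  bit 1 = 0: r = r^2 mod 23 = 20^2 = 9
  bit 2 = 1: r = r^2 * 20 mod 23 = 9^2 * 20 = 12*20 = 10
  bit 3 = 0: r = r^2 mod 23 = 10^2 = 8
  -> A = 8
B = 20^8 mod 23  (bits of 8 = 1000)
  bit 0 = 1: r = r^2 * 20 mod 23 = 1^2 * 20 = 1*20 = 20
  bit 1 = 0: r = r^2 mod 23 = 20^2 = 9
  bit 2 = 0: r = r^2 mod 23 = 9^2 = 12
  bit 3 = 0: r = r^2 mod 23 = 12^2 = 6
  -> B = 6
s = B^a = 6^10 mod 23  (bits of 10 = 1010)
  bit 0 = 1: r = r^2 * 6 mod 23 = 1^2 * 6 = 1*6 = 6
  bit 1 = 0: r = r^2 mod 23 = 6^2 = 13
  bit 2 = 1: r = r^2 * 6 mod 23 = 13^2 * 6 = 8*6 = 2
  bit 3 = 0: r = r^2 mod 23 = 2^2 = 4
  -> s = B^a = 4

Answer: 8 6 4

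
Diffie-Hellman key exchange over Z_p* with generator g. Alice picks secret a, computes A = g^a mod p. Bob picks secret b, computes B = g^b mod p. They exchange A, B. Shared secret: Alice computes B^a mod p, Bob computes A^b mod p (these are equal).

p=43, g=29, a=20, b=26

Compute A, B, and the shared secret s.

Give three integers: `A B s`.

Answer: 40 23 15

Derivation:
A = 29^20 mod 43  (bits of 20 = 10100)
  bit 0 = 1: r = r^2 * 29 mod 43 = 1^2 * 29 = 1*29 = 29
  bit 1 = 0: r = r^2 mod 43 = 29^2 = 24
  bit 2 = 1: r = r^2 * 29 mod 43 = 24^2 * 29 = 17*29 = 20
  bit 3 = 0: r = r^2 mod 43 = 20^2 = 13
  bit 4 = 0: r = r^2 mod 43 = 13^2 = 40
  -> A = 40
B = 29^26 mod 43  (bits of 26 = 11010)
  bit 0 = 1: r = r^2 * 29 mod 43 = 1^2 * 29 = 1*29 = 29
  bit 1 = 1: r = r^2 * 29 mod 43 = 29^2 * 29 = 24*29 = 8
  bit 2 = 0: r = r^2 mod 43 = 8^2 = 21
  bit 3 = 1: r = r^2 * 29 mod 43 = 21^2 * 29 = 11*29 = 18
  bit 4 = 0: r = r^2 mod 43 = 18^2 = 23
  -> B = 23
s = B^a = 23^20 mod 43  (bits of 20 = 10100)
  bit 0 = 1: r = r^2 * 23 mod 43 = 1^2 * 23 = 1*23 = 23
  bit 1 = 0: r = r^2 mod 43 = 23^2 = 13
  bit 2 = 1: r = r^2 * 23 mod 43 = 13^2 * 23 = 40*23 = 17
  bit 3 = 0: r = r^2 mod 43 = 17^2 = 31
  bit 4 = 0: r = r^2 mod 43 = 31^2 = 15
  -> s = B^a = 15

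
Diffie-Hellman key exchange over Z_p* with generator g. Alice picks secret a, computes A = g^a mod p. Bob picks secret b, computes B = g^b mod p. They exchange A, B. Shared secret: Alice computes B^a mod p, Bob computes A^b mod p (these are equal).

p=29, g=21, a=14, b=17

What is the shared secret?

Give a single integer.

A = 21^14 mod 29  (bits of 14 = 1110)
  bit 0 = 1: r = r^2 * 21 mod 29 = 1^2 * 21 = 1*21 = 21
  bit 1 = 1: r = r^2 * 21 mod 29 = 21^2 * 21 = 6*21 = 10
  bit 2 = 1: r = r^2 * 21 mod 29 = 10^2 * 21 = 13*21 = 12
  bit 3 = 0: r = r^2 mod 29 = 12^2 = 28
  -> A = 28
B = 21^17 mod 29  (bits of 17 = 10001)
  bit 0 = 1: r = r^2 * 21 mod 29 = 1^2 * 21 = 1*21 = 21
  bit 1 = 0: r = r^2 mod 29 = 21^2 = 6
  bit 2 = 0: r = r^2 mod 29 = 6^2 = 7
  bit 3 = 0: r = r^2 mod 29 = 7^2 = 20
  bit 4 = 1: r = r^2 * 21 mod 29 = 20^2 * 21 = 23*21 = 19
  -> B = 19
s = B^a = 19^14 mod 29  (bits of 14 = 1110)
  bit 0 = 1: r = r^2 * 19 mod 29 = 1^2 * 19 = 1*19 = 19
  bit 1 = 1: r = r^2 * 19 mod 29 = 19^2 * 19 = 13*19 = 15
  bit 2 = 1: r = r^2 * 19 mod 29 = 15^2 * 19 = 22*19 = 12
  bit 3 = 0: r = r^2 mod 29 = 12^2 = 28
  -> s = B^a = 28

Answer: 28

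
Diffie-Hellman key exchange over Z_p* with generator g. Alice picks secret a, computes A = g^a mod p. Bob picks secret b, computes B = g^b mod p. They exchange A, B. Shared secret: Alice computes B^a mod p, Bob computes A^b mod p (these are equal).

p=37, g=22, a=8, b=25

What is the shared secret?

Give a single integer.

Answer: 34

Derivation:
A = 22^8 mod 37  (bits of 8 = 1000)
  bit 0 = 1: r = r^2 * 22 mod 37 = 1^2 * 22 = 1*22 = 22
  bit 1 = 0: r = r^2 mod 37 = 22^2 = 3
  bit 2 = 0: r = r^2 mod 37 = 3^2 = 9
  bit 3 = 0: r = r^2 mod 37 = 9^2 = 7
  -> A = 7
B = 22^25 mod 37  (bits of 25 = 11001)
  bit 0 = 1: r = r^2 * 22 mod 37 = 1^2 * 22 = 1*22 = 22
  bit 1 = 1: r = r^2 * 22 mod 37 = 22^2 * 22 = 3*22 = 29
  bit 2 = 0: r = r^2 mod 37 = 29^2 = 27
  bit 3 = 0: r = r^2 mod 37 = 27^2 = 26
  bit 4 = 1: r = r^2 * 22 mod 37 = 26^2 * 22 = 10*22 = 35
  -> B = 35
s = B^a = 35^8 mod 37  (bits of 8 = 1000)
  bit 0 = 1: r = r^2 * 35 mod 37 = 1^2 * 35 = 1*35 = 35
  bit 1 = 0: r = r^2 mod 37 = 35^2 = 4
  bit 2 = 0: r = r^2 mod 37 = 4^2 = 16
  bit 3 = 0: r = r^2 mod 37 = 16^2 = 34
  -> s = B^a = 34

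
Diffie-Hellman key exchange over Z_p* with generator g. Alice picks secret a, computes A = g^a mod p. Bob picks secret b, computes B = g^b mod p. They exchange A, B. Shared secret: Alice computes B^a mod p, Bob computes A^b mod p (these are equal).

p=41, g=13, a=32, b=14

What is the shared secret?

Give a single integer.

Answer: 10

Derivation:
A = 13^32 mod 41  (bits of 32 = 100000)
  bit 0 = 1: r = r^2 * 13 mod 41 = 1^2 * 13 = 1*13 = 13
  bit 1 = 0: r = r^2 mod 41 = 13^2 = 5
  bit 2 = 0: r = r^2 mod 41 = 5^2 = 25
  bit 3 = 0: r = r^2 mod 41 = 25^2 = 10
  bit 4 = 0: r = r^2 mod 41 = 10^2 = 18
  bit 5 = 0: r = r^2 mod 41 = 18^2 = 37
  -> A = 37
B = 13^14 mod 41  (bits of 14 = 1110)
  bit 0 = 1: r = r^2 * 13 mod 41 = 1^2 * 13 = 1*13 = 13
  bit 1 = 1: r = r^2 * 13 mod 41 = 13^2 * 13 = 5*13 = 24
  bit 2 = 1: r = r^2 * 13 mod 41 = 24^2 * 13 = 2*13 = 26
  bit 3 = 0: r = r^2 mod 41 = 26^2 = 20
  -> B = 20
s = B^a = 20^32 mod 41  (bits of 32 = 100000)
  bit 0 = 1: r = r^2 * 20 mod 41 = 1^2 * 20 = 1*20 = 20
  bit 1 = 0: r = r^2 mod 41 = 20^2 = 31
  bit 2 = 0: r = r^2 mod 41 = 31^2 = 18
  bit 3 = 0: r = r^2 mod 41 = 18^2 = 37
  bit 4 = 0: r = r^2 mod 41 = 37^2 = 16
  bit 5 = 0: r = r^2 mod 41 = 16^2 = 10
  -> s = B^a = 10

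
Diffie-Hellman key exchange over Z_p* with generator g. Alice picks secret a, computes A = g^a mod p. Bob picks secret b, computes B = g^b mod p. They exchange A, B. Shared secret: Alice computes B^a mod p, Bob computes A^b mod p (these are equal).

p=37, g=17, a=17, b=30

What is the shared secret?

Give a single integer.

A = 17^17 mod 37  (bits of 17 = 10001)
  bit 0 = 1: r = r^2 * 17 mod 37 = 1^2 * 17 = 1*17 = 17
  bit 1 = 0: r = r^2 mod 37 = 17^2 = 30
  bit 2 = 0: r = r^2 mod 37 = 30^2 = 12
  bit 3 = 0: r = r^2 mod 37 = 12^2 = 33
  bit 4 = 1: r = r^2 * 17 mod 37 = 33^2 * 17 = 16*17 = 13
  -> A = 13
B = 17^30 mod 37  (bits of 30 = 11110)
  bit 0 = 1: r = r^2 * 17 mod 37 = 1^2 * 17 = 1*17 = 17
  bit 1 = 1: r = r^2 * 17 mod 37 = 17^2 * 17 = 30*17 = 29
  bit 2 = 1: r = r^2 * 17 mod 37 = 29^2 * 17 = 27*17 = 15
  bit 3 = 1: r = r^2 * 17 mod 37 = 15^2 * 17 = 3*17 = 14
  bit 4 = 0: r = r^2 mod 37 = 14^2 = 11
  -> B = 11
s = B^a = 11^17 mod 37  (bits of 17 = 10001)
  bit 0 = 1: r = r^2 * 11 mod 37 = 1^2 * 11 = 1*11 = 11
  bit 1 = 0: r = r^2 mod 37 = 11^2 = 10
  bit 2 = 0: r = r^2 mod 37 = 10^2 = 26
  bit 3 = 0: r = r^2 mod 37 = 26^2 = 10
  bit 4 = 1: r = r^2 * 11 mod 37 = 10^2 * 11 = 26*11 = 27
  -> s = B^a = 27

Answer: 27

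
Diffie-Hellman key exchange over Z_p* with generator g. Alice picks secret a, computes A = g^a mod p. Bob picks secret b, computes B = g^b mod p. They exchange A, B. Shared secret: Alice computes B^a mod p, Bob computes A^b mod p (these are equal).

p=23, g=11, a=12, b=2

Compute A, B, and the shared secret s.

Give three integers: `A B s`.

A = 11^12 mod 23  (bits of 12 = 1100)
  bit 0 = 1: r = r^2 * 11 mod 23 = 1^2 * 11 = 1*11 = 11
  bit 1 = 1: r = r^2 * 11 mod 23 = 11^2 * 11 = 6*11 = 20
  bit 2 = 0: r = r^2 mod 23 = 20^2 = 9
  bit 3 = 0: r = r^2 mod 23 = 9^2 = 12
  -> A = 12
B = 11^2 mod 23  (bits of 2 = 10)
  bit 0 = 1: r = r^2 * 11 mod 23 = 1^2 * 11 = 1*11 = 11
  bit 1 = 0: r = r^2 mod 23 = 11^2 = 6
  -> B = 6
s = B^a = 6^12 mod 23  (bits of 12 = 1100)
  bit 0 = 1: r = r^2 * 6 mod 23 = 1^2 * 6 = 1*6 = 6
  bit 1 = 1: r = r^2 * 6 mod 23 = 6^2 * 6 = 13*6 = 9
  bit 2 = 0: r = r^2 mod 23 = 9^2 = 12
  bit 3 = 0: r = r^2 mod 23 = 12^2 = 6
  -> s = B^a = 6

Answer: 12 6 6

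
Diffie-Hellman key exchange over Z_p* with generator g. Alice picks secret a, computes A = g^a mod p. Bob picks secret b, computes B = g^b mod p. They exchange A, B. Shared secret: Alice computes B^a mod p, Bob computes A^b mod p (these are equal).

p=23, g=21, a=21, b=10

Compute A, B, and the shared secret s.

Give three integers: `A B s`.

A = 21^21 mod 23  (bits of 21 = 10101)
  bit 0 = 1: r = r^2 * 21 mod 23 = 1^2 * 21 = 1*21 = 21
  bit 1 = 0: r = r^2 mod 23 = 21^2 = 4
  bit 2 = 1: r = r^2 * 21 mod 23 = 4^2 * 21 = 16*21 = 14
  bit 3 = 0: r = r^2 mod 23 = 14^2 = 12
  bit 4 = 1: r = r^2 * 21 mod 23 = 12^2 * 21 = 6*21 = 11
  -> A = 11
B = 21^10 mod 23  (bits of 10 = 1010)
  bit 0 = 1: r = r^2 * 21 mod 23 = 1^2 * 21 = 1*21 = 21
  bit 1 = 0: r = r^2 mod 23 = 21^2 = 4
  bit 2 = 1: r = r^2 * 21 mod 23 = 4^2 * 21 = 16*21 = 14
  bit 3 = 0: r = r^2 mod 23 = 14^2 = 12
  -> B = 12
s = B^a = 12^21 mod 23  (bits of 21 = 10101)
  bit 0 = 1: r = r^2 * 12 mod 23 = 1^2 * 12 = 1*12 = 12
  bit 1 = 0: r = r^2 mod 23 = 12^2 = 6
  bit 2 = 1: r = r^2 * 12 mod 23 = 6^2 * 12 = 13*12 = 18
  bit 3 = 0: r = r^2 mod 23 = 18^2 = 2
  bit 4 = 1: r = r^2 * 12 mod 23 = 2^2 * 12 = 4*12 = 2
  -> s = B^a = 2

Answer: 11 12 2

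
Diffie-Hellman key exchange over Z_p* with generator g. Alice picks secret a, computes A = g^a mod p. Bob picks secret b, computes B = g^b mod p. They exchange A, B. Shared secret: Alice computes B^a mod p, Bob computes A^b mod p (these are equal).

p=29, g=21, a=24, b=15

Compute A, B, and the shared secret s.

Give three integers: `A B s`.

A = 21^24 mod 29  (bits of 24 = 11000)
  bit 0 = 1: r = r^2 * 21 mod 29 = 1^2 * 21 = 1*21 = 21
  bit 1 = 1: r = r^2 * 21 mod 29 = 21^2 * 21 = 6*21 = 10
  bit 2 = 0: r = r^2 mod 29 = 10^2 = 13
  bit 3 = 0: r = r^2 mod 29 = 13^2 = 24
  bit 4 = 0: r = r^2 mod 29 = 24^2 = 25
  -> A = 25
B = 21^15 mod 29  (bits of 15 = 1111)
  bit 0 = 1: r = r^2 * 21 mod 29 = 1^2 * 21 = 1*21 = 21
  bit 1 = 1: r = r^2 * 21 mod 29 = 21^2 * 21 = 6*21 = 10
  bit 2 = 1: r = r^2 * 21 mod 29 = 10^2 * 21 = 13*21 = 12
  bit 3 = 1: r = r^2 * 21 mod 29 = 12^2 * 21 = 28*21 = 8
  -> B = 8
s = B^a = 8^24 mod 29  (bits of 24 = 11000)
  bit 0 = 1: r = r^2 * 8 mod 29 = 1^2 * 8 = 1*8 = 8
  bit 1 = 1: r = r^2 * 8 mod 29 = 8^2 * 8 = 6*8 = 19
  bit 2 = 0: r = r^2 mod 29 = 19^2 = 13
  bit 3 = 0: r = r^2 mod 29 = 13^2 = 24
  bit 4 = 0: r = r^2 mod 29 = 24^2 = 25
  -> s = B^a = 25

Answer: 25 8 25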